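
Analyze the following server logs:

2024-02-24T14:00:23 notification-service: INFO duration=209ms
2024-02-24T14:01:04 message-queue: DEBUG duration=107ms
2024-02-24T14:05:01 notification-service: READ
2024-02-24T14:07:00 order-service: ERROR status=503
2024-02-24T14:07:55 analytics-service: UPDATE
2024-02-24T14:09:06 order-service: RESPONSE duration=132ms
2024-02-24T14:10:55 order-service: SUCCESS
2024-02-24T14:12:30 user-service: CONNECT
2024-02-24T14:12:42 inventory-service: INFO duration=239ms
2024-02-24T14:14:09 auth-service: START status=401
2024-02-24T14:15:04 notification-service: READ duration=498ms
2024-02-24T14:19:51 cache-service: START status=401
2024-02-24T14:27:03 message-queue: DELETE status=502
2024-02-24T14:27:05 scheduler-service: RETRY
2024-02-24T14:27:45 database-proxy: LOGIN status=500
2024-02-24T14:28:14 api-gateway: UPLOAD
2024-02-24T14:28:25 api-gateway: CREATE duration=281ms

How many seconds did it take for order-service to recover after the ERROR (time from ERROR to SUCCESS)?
235

To calculate recovery time:

1. Find ERROR event for order-service: 2024-02-24T14:07:00
2. Find next SUCCESS event for order-service: 2024-02-24T14:10:55
3. Recovery time: 2024-02-24T14:10:55 - 2024-02-24T14:07:00 = 235 seconds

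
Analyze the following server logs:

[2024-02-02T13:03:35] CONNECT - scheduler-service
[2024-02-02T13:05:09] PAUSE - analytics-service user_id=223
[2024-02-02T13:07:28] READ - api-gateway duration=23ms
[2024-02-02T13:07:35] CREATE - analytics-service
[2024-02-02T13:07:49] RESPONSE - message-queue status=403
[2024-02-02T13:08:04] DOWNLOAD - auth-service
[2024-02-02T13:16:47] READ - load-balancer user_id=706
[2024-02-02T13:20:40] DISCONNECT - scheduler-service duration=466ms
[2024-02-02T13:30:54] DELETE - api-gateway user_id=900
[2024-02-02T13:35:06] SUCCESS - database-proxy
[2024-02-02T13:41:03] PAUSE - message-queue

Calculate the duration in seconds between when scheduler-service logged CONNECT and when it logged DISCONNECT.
1025

To find the time between events:

1. Locate the first CONNECT event for scheduler-service: 2024-02-02T13:03:35
2. Locate the first DISCONNECT event for scheduler-service: 2024-02-02T13:20:40
3. Calculate the difference: 2024-02-02T13:20:40 - 2024-02-02T13:03:35 = 1025 seconds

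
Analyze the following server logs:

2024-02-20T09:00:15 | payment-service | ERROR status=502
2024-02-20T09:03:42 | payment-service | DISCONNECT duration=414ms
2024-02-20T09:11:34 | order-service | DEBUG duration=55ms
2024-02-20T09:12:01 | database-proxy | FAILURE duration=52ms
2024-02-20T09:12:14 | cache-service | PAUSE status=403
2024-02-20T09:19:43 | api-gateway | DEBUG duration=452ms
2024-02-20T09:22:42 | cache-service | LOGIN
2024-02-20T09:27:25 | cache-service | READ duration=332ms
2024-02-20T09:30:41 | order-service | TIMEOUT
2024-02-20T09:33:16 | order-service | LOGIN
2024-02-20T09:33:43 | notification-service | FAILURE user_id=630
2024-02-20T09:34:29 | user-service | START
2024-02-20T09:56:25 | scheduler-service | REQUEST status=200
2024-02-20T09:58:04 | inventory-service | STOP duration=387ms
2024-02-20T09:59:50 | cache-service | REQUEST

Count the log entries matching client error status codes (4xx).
1

To find matching entries:

1. Pattern to match: client error status codes (4xx)
2. Scan each log entry for the pattern
3. Count matches: 1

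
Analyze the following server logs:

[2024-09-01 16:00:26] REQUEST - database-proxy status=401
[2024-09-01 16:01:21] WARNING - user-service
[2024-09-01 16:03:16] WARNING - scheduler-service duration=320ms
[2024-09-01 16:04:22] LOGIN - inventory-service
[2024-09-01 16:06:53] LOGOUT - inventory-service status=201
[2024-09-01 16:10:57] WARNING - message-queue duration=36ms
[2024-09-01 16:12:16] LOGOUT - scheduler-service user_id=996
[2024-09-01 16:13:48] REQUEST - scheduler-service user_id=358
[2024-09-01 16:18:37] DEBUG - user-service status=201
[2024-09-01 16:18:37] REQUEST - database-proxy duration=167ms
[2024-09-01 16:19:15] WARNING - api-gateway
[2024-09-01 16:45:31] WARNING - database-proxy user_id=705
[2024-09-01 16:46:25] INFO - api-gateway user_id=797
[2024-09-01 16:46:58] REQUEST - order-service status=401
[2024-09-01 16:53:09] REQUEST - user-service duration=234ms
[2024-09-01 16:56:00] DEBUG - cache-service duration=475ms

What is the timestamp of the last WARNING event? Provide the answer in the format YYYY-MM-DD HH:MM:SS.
2024-09-01 16:45:31

To find the last event:

1. Filter for all WARNING events
2. Sort by timestamp
3. Select the last one
4. Timestamp: 2024-09-01 16:45:31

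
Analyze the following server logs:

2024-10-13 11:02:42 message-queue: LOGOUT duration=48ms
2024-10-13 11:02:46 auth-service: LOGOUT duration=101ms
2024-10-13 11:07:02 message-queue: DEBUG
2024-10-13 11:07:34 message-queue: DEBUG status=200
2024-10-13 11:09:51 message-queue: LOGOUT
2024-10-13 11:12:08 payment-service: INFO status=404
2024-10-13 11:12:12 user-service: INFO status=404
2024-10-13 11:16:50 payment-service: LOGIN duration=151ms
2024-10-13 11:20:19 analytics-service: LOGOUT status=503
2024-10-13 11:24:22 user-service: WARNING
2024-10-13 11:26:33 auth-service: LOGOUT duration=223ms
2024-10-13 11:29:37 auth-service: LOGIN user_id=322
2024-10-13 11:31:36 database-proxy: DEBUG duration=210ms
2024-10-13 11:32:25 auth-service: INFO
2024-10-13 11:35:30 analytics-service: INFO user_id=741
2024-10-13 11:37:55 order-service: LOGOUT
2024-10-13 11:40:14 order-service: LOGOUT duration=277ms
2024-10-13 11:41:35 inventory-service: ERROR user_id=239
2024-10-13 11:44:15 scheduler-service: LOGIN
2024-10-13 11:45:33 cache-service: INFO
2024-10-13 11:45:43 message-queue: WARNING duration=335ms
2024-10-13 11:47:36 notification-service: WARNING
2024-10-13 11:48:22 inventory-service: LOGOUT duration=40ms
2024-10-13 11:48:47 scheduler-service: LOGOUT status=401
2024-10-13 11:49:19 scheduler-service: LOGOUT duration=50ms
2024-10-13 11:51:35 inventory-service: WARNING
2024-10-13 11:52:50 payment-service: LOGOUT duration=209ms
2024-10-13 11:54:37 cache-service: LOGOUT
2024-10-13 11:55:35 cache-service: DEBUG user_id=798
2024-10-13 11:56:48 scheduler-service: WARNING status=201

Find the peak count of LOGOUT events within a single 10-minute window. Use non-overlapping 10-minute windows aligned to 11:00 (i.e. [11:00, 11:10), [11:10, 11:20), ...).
4

To find the burst window:

1. Divide the log period into non-overlapping 10-minute windows starting at 11:00
2. Count LOGOUT events in each window
3. Find the window with maximum count
4. Maximum events in a window: 4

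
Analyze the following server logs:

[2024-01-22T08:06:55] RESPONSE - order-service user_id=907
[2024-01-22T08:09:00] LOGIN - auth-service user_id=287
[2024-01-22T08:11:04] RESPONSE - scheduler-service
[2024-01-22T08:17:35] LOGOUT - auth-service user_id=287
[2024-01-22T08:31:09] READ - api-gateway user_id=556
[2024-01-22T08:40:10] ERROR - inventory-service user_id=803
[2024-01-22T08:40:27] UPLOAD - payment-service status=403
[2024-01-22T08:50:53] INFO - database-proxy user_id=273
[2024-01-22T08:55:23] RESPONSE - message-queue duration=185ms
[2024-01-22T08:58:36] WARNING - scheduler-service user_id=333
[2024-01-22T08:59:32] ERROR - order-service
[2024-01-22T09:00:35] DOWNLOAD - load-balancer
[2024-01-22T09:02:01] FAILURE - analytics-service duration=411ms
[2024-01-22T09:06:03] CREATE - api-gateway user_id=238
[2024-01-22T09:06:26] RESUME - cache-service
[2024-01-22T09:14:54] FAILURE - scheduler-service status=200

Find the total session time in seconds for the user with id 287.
515

To calculate session duration:

1. Find LOGIN event for user_id=287: 2024-01-22T08:09:00
2. Find LOGOUT event for user_id=287: 2024-01-22T08:17:35
3. Session duration: 2024-01-22T08:17:35 - 2024-01-22T08:09:00 = 515 seconds (8 minutes)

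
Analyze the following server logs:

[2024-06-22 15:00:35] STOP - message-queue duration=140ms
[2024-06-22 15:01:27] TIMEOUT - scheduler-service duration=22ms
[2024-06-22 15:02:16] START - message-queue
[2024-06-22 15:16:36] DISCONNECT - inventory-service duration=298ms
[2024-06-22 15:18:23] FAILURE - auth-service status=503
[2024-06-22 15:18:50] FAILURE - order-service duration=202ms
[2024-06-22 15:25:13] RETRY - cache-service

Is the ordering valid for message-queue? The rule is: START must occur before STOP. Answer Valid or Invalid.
Invalid

To validate ordering:

1. Required order: START → STOP
2. Rule: START must occur before STOP
3. Check actual order of events for message-queue
4. Result: Invalid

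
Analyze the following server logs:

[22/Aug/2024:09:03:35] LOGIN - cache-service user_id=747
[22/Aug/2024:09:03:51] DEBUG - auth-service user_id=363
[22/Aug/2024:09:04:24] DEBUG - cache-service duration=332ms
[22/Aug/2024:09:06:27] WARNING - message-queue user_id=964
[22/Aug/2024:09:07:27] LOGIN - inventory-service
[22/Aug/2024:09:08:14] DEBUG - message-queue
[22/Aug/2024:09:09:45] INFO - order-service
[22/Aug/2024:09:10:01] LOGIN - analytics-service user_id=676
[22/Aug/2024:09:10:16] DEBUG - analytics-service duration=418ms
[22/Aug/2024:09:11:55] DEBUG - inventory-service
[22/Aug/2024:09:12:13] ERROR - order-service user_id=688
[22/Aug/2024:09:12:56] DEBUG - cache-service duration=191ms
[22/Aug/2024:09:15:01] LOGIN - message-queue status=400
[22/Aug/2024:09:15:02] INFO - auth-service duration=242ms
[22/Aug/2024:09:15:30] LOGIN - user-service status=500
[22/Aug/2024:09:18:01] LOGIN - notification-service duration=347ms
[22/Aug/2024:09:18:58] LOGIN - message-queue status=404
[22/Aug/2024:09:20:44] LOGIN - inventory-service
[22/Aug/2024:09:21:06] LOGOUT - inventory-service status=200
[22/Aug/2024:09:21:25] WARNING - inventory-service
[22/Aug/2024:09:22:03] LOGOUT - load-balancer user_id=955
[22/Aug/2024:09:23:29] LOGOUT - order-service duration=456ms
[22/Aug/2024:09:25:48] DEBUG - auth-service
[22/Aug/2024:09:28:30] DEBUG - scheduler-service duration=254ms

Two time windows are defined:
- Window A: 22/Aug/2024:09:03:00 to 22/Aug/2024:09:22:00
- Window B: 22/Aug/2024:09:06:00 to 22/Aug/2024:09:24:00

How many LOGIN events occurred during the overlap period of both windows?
7

To find overlap events:

1. Window A: 22/Aug/2024:09:03:00 to 22/Aug/2024:09:22:00
2. Window B: 22/Aug/2024:09:06:00 to 22/Aug/2024:09:24:00
3. Overlap period: 22/Aug/2024:09:06:00 to 22/Aug/2024:09:22:00
4. Count LOGIN events in overlap: 7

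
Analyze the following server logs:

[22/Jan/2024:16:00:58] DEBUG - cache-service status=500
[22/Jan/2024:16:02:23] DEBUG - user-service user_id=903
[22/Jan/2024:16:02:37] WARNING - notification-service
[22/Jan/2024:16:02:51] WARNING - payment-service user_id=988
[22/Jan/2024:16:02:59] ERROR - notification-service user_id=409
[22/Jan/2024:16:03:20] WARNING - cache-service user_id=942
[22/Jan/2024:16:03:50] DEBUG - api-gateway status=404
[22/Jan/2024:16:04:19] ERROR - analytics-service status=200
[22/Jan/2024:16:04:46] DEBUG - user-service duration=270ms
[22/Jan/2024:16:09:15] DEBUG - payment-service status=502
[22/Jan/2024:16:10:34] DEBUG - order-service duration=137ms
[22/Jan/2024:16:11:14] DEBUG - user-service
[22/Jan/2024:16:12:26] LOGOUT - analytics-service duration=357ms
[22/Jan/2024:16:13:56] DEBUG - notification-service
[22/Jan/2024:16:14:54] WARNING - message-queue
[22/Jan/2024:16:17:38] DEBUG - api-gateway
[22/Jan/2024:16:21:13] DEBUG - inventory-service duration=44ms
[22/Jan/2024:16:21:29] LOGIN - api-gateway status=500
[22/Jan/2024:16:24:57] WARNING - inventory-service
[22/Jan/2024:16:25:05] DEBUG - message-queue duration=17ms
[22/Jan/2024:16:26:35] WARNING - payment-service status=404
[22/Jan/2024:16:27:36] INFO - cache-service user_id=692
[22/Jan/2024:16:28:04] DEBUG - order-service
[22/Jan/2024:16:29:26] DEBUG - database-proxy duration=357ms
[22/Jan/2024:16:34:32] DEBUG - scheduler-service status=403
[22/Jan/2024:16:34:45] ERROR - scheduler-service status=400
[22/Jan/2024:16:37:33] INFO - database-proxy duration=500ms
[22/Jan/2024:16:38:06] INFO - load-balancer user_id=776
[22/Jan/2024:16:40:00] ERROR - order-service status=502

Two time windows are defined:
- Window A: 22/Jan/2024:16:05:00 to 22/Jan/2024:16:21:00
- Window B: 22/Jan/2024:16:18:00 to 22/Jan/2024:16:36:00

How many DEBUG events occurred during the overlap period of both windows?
0

To find overlap events:

1. Window A: 22/Jan/2024:16:05:00 to 22/Jan/2024:16:21:00
2. Window B: 22/Jan/2024:16:18:00 to 22/Jan/2024:16:36:00
3. Overlap period: 22/Jan/2024:16:18:00 to 22/Jan/2024:16:21:00
4. Count DEBUG events in overlap: 0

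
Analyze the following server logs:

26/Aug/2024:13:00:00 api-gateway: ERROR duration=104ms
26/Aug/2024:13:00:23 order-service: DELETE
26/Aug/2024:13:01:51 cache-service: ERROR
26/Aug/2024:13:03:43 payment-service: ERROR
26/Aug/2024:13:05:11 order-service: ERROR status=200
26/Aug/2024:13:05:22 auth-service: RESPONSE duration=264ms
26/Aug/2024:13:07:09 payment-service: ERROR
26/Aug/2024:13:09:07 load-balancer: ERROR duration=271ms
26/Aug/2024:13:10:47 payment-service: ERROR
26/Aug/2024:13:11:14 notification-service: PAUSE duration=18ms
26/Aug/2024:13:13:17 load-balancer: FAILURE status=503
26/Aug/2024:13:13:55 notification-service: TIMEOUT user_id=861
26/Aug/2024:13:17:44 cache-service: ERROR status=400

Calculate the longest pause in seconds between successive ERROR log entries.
417

To find the longest gap:

1. Extract all ERROR events in chronological order
2. Calculate time differences between consecutive events
3. Find the maximum difference
4. Longest gap: 417 seconds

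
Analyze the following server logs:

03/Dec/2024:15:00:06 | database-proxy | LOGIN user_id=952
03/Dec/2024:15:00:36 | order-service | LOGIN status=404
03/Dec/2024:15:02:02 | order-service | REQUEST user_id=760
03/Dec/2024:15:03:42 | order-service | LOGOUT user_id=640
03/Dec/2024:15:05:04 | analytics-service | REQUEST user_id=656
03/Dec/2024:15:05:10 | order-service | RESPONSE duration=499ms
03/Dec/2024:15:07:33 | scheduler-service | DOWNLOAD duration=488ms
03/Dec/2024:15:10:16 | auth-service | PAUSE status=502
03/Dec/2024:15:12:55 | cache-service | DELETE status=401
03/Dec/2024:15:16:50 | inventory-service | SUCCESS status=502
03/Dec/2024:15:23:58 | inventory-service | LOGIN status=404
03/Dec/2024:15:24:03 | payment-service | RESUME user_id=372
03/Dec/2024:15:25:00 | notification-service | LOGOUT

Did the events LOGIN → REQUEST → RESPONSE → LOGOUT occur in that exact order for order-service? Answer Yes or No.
No

To verify sequence order:

1. Find all events in sequence LOGIN → REQUEST → RESPONSE → LOGOUT for order-service
2. Extract their timestamps
3. Check if timestamps are in ascending order
4. Result: No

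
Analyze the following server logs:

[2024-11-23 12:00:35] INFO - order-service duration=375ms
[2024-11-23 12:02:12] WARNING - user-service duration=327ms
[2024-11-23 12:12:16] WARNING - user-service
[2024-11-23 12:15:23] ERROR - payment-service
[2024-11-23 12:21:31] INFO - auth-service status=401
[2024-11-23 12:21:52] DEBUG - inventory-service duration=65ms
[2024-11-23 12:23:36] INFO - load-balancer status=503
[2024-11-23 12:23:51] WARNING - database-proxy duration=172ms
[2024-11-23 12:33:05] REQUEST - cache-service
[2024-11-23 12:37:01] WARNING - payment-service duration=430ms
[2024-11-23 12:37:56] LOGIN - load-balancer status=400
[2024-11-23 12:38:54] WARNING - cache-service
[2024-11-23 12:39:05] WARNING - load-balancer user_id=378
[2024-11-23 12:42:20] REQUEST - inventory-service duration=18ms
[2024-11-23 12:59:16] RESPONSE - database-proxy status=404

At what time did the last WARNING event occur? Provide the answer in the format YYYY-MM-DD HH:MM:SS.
2024-11-23 12:39:05

To find the last event:

1. Filter for all WARNING events
2. Sort by timestamp
3. Select the last one
4. Timestamp: 2024-11-23 12:39:05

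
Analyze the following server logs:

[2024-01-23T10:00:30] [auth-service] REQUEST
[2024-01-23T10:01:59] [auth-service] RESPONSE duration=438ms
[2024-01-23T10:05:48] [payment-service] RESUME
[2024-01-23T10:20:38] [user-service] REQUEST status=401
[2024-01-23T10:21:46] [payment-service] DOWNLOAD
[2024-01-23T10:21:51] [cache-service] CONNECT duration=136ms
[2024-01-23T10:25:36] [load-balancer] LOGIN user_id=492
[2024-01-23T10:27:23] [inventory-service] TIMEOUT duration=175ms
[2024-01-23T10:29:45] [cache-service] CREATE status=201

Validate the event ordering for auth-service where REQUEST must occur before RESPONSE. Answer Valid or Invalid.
Valid

To validate ordering:

1. Required order: REQUEST → RESPONSE
2. Rule: REQUEST must occur before RESPONSE
3. Check actual order of events for auth-service
4. Result: Valid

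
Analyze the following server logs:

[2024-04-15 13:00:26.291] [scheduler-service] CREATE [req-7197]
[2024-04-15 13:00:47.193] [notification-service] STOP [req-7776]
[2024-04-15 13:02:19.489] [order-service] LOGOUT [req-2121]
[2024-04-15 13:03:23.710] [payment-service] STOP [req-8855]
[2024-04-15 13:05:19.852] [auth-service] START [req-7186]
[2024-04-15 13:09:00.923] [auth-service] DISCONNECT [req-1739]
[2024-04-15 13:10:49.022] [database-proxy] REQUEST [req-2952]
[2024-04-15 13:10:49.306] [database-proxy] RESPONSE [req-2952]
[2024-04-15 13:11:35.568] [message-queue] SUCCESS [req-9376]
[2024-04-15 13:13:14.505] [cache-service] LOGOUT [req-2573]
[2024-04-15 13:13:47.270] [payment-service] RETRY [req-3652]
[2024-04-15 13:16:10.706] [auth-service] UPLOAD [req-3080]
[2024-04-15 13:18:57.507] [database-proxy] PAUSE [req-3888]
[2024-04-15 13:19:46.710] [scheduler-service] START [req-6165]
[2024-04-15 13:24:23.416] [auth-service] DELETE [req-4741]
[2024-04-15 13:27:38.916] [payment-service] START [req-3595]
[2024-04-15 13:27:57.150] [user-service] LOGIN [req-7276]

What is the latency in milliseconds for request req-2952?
284

To calculate latency:

1. Find REQUEST with id req-2952: 2024-04-15 13:10:49.022
2. Find RESPONSE with id req-2952: 2024-04-15 13:10:49.306
3. Latency: 2024-04-15 13:10:49.306 - 2024-04-15 13:10:49.022 = 284ms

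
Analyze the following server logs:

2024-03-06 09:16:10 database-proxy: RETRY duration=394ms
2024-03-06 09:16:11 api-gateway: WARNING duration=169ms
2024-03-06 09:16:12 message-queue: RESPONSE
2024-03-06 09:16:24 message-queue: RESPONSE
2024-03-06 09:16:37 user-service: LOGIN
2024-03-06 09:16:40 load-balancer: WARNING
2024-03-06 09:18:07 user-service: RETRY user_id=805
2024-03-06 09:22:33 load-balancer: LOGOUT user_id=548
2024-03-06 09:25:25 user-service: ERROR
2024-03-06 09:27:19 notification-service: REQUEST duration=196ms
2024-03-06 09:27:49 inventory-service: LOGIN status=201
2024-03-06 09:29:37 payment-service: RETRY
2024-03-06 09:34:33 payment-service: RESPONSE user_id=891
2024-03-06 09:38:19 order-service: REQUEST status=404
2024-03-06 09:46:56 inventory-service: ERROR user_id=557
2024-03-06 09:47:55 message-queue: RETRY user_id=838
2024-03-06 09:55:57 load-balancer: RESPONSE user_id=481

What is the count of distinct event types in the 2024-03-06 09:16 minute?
4

To count unique event types:

1. Filter events in the minute starting at 2024-03-06 09:16
2. Extract event types from matching entries
3. Count unique types: 4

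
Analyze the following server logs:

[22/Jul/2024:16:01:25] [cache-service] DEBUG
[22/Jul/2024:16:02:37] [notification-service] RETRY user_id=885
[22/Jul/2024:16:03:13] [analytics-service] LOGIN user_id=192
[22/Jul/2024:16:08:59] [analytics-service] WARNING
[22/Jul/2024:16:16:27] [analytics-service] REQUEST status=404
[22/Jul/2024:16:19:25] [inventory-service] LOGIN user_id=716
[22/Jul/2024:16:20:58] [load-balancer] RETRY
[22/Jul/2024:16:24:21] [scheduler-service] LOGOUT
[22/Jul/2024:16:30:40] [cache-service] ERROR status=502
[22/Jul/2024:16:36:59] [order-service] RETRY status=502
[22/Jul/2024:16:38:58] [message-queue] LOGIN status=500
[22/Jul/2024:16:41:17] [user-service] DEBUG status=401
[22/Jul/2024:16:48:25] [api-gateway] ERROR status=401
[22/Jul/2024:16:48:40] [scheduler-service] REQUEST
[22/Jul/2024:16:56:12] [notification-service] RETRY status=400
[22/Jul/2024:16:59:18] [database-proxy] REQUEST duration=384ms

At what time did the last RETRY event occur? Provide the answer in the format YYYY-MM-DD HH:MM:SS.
2024-07-22 16:56:12

To find the last event:

1. Filter for all RETRY events
2. Sort by timestamp
3. Select the last one
4. Timestamp: 2024-07-22 16:56:12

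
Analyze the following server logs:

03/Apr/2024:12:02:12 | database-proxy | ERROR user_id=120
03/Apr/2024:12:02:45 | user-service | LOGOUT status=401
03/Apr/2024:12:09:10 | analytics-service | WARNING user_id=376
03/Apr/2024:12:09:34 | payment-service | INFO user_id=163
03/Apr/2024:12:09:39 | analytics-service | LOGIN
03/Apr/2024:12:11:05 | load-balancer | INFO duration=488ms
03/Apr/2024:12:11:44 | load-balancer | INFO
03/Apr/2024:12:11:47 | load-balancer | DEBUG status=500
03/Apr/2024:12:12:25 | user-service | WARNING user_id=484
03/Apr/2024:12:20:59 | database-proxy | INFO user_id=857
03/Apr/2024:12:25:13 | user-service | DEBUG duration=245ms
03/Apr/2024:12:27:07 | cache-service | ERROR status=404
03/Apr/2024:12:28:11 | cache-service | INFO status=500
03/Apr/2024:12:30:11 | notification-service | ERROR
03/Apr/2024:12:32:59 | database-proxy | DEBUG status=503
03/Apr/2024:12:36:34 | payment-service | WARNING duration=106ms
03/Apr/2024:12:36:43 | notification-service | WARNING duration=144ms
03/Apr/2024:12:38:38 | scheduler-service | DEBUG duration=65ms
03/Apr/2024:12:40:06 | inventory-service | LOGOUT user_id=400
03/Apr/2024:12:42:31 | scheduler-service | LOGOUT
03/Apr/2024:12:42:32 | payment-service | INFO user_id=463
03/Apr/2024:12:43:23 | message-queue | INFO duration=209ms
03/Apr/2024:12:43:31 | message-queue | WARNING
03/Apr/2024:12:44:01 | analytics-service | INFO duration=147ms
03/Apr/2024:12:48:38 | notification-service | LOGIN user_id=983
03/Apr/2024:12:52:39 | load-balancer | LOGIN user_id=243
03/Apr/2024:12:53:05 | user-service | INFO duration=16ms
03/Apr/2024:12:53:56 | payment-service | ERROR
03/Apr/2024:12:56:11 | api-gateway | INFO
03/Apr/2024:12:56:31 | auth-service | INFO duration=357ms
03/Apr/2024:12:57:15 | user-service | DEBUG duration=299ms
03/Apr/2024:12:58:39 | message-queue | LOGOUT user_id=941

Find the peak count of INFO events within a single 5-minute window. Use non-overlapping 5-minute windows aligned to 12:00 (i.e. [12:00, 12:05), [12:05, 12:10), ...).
3

To find the burst window:

1. Divide the log period into non-overlapping 5-minute windows starting at 12:00
2. Count INFO events in each window
3. Find the window with maximum count
4. Maximum events in a window: 3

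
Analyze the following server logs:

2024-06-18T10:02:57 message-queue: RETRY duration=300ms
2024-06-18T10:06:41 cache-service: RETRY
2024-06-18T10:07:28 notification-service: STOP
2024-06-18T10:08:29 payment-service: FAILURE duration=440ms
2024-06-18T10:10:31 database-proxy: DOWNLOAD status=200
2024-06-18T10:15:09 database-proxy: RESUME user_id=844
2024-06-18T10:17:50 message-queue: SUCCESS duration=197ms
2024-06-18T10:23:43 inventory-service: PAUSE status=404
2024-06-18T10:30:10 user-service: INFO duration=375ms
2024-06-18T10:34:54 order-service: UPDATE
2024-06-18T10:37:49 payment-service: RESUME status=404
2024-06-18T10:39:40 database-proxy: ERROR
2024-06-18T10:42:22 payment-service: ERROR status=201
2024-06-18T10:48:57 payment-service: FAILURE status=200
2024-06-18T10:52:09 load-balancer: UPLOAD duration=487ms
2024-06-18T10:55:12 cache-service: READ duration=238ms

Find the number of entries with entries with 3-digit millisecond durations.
6

To find matching entries:

1. Pattern to match: entries with 3-digit millisecond durations
2. Scan each log entry for the pattern
3. Count matches: 6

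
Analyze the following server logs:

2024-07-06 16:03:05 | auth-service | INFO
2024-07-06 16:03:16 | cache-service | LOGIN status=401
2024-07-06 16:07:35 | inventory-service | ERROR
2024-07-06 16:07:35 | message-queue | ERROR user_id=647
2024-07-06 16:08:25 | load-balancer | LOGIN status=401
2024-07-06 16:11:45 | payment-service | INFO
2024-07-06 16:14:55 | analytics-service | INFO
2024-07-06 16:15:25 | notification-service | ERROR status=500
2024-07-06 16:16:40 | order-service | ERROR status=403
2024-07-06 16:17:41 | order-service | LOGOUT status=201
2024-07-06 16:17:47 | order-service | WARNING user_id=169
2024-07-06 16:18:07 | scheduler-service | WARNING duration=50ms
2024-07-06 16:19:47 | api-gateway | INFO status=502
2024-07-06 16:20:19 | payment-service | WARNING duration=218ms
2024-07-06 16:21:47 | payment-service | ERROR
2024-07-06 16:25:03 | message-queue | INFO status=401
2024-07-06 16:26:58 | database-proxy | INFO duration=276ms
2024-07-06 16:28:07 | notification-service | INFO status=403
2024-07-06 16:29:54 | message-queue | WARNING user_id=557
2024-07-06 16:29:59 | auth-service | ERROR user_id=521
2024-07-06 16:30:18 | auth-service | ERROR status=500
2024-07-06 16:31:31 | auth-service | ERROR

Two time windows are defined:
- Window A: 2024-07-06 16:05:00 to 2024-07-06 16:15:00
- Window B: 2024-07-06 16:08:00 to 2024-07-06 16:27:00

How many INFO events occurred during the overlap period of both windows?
2

To find overlap events:

1. Window A: 2024-07-06 16:05:00 to 2024-07-06 16:15:00
2. Window B: 2024-07-06 16:08:00 to 2024-07-06 16:27:00
3. Overlap period: 2024-07-06 16:08:00 to 2024-07-06 16:15:00
4. Count INFO events in overlap: 2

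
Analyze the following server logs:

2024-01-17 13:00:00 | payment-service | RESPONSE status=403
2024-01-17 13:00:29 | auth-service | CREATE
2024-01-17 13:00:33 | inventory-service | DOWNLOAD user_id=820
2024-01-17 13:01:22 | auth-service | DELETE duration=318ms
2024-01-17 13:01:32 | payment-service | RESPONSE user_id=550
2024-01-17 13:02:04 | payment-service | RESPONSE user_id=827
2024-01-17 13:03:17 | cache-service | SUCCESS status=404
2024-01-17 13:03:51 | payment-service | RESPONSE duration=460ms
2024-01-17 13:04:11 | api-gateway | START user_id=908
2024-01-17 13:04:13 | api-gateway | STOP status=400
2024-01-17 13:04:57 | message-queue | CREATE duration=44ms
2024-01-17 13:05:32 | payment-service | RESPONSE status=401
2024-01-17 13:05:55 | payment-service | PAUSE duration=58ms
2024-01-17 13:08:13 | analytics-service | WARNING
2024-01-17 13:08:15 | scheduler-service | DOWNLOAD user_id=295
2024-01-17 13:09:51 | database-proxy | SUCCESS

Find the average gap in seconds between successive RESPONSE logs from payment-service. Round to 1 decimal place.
83.0

To calculate average interval:

1. Find all RESPONSE events for payment-service in order
2. Calculate time gaps between consecutive events
3. Compute mean of gaps: 332 / 4 = 83.0 seconds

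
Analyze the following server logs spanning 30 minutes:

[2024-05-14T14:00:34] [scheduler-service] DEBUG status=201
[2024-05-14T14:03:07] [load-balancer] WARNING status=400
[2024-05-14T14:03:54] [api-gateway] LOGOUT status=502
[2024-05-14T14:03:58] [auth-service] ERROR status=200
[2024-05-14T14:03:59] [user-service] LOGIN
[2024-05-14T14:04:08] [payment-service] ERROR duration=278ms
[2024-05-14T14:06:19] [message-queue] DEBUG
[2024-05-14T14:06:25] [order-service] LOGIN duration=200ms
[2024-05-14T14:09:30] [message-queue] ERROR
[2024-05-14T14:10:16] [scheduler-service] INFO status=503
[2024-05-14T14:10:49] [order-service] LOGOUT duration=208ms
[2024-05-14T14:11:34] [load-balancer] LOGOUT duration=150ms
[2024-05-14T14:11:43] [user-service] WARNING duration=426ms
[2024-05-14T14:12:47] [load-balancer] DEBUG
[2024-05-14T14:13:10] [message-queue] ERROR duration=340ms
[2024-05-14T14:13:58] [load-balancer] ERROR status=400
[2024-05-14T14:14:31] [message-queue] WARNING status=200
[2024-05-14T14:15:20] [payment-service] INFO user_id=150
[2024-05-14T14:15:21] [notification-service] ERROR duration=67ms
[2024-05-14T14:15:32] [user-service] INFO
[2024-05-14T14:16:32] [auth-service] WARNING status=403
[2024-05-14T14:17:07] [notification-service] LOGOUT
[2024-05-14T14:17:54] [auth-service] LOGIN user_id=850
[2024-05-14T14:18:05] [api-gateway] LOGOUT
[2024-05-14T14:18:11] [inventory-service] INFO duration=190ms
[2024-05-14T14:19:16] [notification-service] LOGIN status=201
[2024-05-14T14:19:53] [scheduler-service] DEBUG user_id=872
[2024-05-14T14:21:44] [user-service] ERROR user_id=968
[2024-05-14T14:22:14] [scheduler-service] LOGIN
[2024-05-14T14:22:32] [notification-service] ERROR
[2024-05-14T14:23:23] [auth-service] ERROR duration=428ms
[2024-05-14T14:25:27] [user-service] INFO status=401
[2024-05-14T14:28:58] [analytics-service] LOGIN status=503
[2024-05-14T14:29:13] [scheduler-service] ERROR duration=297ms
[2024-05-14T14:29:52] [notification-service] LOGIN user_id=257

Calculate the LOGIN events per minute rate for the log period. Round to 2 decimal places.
0.23

To calculate the rate:

1. Count total LOGIN events: 7
2. Total time period: 30 minutes
3. Rate = 7 / 30 = 0.23 events per minute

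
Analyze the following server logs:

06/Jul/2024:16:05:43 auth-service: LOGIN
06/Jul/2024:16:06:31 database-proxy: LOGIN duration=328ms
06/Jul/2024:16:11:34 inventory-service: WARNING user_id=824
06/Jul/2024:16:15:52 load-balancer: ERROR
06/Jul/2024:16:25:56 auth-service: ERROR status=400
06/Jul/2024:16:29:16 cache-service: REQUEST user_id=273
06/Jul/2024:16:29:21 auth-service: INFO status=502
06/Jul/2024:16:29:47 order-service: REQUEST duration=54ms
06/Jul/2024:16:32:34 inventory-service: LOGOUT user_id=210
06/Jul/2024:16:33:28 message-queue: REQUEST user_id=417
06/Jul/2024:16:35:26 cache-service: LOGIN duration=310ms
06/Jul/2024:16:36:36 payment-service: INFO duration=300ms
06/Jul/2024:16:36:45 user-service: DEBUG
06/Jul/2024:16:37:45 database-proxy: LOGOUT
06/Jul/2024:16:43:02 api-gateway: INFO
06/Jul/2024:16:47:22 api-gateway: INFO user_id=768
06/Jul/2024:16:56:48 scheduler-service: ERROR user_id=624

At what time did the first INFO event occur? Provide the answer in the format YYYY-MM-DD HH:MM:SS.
2024-07-06 16:29:21

To find the first event:

1. Filter for all INFO events
2. Sort by timestamp
3. Select the first one
4. Timestamp: 2024-07-06 16:29:21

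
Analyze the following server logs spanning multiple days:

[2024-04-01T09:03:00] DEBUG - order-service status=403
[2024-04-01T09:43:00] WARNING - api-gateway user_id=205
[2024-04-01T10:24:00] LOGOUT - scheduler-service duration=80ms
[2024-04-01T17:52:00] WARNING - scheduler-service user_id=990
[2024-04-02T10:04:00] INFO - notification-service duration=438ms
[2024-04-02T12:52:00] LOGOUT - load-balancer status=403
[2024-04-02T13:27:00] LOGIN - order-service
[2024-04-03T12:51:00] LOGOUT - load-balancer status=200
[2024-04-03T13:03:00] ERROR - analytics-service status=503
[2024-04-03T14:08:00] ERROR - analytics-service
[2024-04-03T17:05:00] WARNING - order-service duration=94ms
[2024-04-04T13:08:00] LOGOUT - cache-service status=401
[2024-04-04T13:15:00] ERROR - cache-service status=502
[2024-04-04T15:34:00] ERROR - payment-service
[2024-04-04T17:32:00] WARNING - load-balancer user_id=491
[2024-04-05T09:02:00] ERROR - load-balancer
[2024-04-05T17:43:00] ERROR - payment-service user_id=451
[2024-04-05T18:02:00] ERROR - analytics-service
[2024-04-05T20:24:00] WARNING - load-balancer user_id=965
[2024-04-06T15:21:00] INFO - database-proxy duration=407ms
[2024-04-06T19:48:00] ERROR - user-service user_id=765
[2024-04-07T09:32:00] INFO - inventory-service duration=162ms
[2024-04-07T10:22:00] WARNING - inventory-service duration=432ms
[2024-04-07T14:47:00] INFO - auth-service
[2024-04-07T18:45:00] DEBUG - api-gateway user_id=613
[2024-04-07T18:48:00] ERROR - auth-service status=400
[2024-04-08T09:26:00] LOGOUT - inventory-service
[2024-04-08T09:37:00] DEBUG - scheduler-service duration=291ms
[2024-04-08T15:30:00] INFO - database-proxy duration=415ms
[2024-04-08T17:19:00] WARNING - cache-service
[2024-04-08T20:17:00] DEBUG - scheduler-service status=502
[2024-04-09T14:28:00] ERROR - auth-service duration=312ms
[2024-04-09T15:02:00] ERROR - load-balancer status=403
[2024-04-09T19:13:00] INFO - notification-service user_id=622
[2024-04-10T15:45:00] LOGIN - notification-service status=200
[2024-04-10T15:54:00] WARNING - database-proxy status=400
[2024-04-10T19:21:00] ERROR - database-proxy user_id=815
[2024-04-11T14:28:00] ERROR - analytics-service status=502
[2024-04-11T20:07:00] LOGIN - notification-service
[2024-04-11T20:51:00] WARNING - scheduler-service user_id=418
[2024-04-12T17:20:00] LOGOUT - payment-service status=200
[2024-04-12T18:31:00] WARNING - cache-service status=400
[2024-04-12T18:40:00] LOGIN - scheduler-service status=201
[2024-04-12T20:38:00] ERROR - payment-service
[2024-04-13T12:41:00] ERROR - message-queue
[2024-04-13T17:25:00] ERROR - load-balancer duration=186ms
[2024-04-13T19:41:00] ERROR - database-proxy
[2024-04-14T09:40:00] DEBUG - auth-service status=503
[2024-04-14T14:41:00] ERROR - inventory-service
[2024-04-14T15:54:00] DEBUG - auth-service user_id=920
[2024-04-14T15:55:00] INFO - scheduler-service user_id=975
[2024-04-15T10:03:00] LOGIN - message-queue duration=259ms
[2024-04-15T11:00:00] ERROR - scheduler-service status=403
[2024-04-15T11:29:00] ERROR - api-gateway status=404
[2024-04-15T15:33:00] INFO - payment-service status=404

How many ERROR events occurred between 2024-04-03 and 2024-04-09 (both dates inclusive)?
11

To filter by date range:

1. Date range: 2024-04-03 through 2024-04-09, both dates inclusive
2. Filter for ERROR events whose date falls in this range
3. Count matching events: 11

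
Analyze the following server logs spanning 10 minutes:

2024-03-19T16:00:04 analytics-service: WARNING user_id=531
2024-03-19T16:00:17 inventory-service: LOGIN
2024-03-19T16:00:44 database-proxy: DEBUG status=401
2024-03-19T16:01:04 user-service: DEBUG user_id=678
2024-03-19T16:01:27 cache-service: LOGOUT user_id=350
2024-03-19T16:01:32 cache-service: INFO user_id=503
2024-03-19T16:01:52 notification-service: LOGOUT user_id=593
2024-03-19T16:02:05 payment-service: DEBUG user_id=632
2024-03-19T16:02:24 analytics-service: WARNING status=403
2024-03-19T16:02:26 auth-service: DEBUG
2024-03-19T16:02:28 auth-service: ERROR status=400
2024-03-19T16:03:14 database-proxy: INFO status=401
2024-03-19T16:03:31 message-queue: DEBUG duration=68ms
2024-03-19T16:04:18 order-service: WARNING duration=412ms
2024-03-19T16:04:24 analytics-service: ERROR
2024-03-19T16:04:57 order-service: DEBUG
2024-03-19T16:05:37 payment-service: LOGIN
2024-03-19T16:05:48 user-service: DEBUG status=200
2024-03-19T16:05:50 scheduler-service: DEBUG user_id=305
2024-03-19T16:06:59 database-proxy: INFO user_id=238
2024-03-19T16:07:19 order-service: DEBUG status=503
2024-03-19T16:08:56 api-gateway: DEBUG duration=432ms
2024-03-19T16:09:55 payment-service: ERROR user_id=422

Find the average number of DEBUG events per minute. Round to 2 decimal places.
1.0

To calculate the rate:

1. Count total DEBUG events: 10
2. Total time period: 10 minutes
3. Rate = 10 / 10 = 1.0 events per minute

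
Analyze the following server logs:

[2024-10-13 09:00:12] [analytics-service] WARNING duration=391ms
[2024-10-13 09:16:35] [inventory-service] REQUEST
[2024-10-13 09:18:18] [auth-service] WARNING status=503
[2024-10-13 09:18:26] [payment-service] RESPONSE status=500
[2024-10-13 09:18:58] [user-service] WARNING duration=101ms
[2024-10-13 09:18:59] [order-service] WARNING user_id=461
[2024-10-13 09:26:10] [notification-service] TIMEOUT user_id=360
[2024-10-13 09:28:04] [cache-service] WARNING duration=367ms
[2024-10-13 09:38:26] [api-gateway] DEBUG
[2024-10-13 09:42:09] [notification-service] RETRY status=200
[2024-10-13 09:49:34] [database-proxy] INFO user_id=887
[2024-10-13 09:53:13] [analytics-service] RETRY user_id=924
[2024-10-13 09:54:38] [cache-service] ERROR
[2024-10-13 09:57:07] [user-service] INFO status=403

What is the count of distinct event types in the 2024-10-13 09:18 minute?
2

To count unique event types:

1. Filter events in the minute starting at 2024-10-13 09:18
2. Extract event types from matching entries
3. Count unique types: 2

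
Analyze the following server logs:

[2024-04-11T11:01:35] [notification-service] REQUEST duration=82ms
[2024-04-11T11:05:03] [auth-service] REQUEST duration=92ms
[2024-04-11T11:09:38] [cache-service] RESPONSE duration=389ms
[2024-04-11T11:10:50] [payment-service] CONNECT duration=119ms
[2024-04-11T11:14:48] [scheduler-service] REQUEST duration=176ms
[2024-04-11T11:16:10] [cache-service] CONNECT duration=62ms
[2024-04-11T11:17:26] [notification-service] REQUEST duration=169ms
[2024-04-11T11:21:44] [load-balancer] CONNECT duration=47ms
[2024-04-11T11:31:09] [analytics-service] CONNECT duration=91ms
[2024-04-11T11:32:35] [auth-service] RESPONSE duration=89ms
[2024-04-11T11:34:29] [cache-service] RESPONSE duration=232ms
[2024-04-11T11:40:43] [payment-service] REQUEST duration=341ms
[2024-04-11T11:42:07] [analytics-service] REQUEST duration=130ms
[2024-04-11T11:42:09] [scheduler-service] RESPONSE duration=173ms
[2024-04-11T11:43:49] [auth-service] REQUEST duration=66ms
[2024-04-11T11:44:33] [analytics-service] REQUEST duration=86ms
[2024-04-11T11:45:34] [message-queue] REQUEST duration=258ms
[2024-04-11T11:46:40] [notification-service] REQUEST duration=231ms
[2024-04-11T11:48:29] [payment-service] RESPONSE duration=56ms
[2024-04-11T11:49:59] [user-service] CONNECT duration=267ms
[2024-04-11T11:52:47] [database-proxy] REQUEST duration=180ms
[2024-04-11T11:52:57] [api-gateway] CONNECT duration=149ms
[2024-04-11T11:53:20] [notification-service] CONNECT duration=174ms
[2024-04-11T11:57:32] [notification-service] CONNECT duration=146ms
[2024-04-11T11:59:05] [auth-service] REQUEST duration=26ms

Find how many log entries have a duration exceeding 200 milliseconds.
6

To count timeouts:

1. Threshold: 200ms
2. Extract duration from each log entry
3. Count entries where duration > 200
4. Timeout count: 6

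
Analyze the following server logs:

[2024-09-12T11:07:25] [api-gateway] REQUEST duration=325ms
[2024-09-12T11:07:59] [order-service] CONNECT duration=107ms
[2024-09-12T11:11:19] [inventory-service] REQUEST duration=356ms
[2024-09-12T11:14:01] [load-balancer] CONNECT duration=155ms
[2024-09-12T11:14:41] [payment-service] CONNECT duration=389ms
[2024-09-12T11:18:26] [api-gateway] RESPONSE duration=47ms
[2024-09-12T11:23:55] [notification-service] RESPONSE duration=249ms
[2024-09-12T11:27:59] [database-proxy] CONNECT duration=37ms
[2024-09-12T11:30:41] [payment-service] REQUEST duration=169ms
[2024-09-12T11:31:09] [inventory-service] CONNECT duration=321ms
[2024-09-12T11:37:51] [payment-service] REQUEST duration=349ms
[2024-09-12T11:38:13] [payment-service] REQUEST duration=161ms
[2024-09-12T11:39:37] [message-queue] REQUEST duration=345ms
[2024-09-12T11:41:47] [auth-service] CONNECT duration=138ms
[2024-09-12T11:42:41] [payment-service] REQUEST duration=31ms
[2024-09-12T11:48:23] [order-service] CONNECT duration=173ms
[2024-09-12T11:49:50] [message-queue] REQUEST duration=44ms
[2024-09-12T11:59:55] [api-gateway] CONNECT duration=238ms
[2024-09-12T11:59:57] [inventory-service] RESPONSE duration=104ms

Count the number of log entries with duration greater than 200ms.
8

To count timeouts:

1. Threshold: 200ms
2. Extract duration from each log entry
3. Count entries where duration > 200
4. Timeout count: 8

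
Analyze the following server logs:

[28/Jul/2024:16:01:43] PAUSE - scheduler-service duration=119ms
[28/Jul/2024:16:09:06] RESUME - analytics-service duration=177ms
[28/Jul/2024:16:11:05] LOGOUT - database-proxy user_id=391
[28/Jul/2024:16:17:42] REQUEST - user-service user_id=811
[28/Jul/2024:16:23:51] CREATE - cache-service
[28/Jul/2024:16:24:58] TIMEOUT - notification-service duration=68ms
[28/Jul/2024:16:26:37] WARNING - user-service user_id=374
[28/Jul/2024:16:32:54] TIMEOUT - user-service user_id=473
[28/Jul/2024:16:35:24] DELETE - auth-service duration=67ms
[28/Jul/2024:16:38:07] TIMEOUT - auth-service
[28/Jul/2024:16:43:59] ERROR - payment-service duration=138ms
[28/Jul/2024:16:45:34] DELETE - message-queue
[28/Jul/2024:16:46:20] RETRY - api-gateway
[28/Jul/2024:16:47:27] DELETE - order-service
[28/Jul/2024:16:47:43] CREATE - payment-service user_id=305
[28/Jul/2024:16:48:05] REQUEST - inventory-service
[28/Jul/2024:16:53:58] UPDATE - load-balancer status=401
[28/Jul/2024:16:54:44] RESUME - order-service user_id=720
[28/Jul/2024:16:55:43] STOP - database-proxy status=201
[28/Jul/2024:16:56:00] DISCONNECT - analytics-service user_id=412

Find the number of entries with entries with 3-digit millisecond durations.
3

To find matching entries:

1. Pattern to match: entries with 3-digit millisecond durations
2. Scan each log entry for the pattern
3. Count matches: 3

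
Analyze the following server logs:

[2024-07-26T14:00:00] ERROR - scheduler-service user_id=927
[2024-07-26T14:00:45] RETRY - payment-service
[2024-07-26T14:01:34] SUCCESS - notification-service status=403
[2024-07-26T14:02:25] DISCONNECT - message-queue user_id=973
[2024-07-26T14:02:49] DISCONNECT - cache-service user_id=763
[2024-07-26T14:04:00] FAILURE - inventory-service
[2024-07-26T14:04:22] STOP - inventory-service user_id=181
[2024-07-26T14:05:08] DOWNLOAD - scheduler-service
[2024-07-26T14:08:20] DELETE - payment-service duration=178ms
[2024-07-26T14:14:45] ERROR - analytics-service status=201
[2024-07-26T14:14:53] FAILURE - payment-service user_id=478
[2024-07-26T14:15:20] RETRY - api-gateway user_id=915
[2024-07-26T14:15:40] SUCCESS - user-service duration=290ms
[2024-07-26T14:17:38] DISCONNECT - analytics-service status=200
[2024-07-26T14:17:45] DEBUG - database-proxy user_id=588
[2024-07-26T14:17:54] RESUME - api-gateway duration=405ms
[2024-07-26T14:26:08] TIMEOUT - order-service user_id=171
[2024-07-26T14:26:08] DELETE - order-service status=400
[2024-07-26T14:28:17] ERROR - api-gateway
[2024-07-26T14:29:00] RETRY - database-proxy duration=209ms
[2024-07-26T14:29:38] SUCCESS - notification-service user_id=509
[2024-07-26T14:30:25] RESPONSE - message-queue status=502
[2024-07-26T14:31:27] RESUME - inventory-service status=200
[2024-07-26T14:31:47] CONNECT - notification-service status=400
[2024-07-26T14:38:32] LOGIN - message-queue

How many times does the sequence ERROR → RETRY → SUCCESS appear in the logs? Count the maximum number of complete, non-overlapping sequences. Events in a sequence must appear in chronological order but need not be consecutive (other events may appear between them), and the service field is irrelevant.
3

To count sequences:

1. Look for pattern: ERROR → RETRY → SUCCESS
2. Greedily scan the log in chronological order, matching each sequence element in turn (ignoring service)
3. Each time the full pattern completes, increment the count and restart matching from the next event
4. Complete non-overlapping sequences found: 3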